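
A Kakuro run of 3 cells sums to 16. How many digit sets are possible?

8

3 distinct digits from 1–9 sum between 6 and 24.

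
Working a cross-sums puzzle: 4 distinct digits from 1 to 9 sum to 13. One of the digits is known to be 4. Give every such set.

{1,2,4,6}; {1,3,4,5}

4 distinct digits from 1–9 sum between 10 and 30.
Keeping only sets containing 4.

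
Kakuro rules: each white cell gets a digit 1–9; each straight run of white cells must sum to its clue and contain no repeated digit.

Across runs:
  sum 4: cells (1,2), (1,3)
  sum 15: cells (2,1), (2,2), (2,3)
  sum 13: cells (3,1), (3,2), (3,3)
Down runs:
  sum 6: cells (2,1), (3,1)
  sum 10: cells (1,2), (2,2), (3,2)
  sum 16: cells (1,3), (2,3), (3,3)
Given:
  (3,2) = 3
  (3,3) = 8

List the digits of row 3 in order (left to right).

2 3 8

4 in 2 cells must be {1,3}.
(1,2) = 1: the only remaining digit allowed by both the 4 across and the 10 down.
(1,3) = 4 − 1 = 3 completes the 4 across.
(2,2) = 10 − 4 = 6 completes the 10 down.
(2,3) = 16 − 11 = 5 completes the 16 down.
(3,1) = 13 − 11 = 2 completes the 13 across.
(2,1) = 15 − 11 = 4 completes the 15 across.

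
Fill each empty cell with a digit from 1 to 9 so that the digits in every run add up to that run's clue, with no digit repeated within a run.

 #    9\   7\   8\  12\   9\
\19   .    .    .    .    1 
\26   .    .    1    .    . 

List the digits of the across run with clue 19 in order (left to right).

6 2 7 3 1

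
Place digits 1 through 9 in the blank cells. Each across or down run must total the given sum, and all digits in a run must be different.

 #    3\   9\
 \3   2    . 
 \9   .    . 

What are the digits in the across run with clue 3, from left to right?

3 in 2 cells must be {1,2}.
R1C2 = 3 − 2 = 1 completes the 3 across.
R2C1 = 3 − 2 = 1 completes the 3 down.
R2C2 = 9 − 1 = 8 completes the 9 across.

2 1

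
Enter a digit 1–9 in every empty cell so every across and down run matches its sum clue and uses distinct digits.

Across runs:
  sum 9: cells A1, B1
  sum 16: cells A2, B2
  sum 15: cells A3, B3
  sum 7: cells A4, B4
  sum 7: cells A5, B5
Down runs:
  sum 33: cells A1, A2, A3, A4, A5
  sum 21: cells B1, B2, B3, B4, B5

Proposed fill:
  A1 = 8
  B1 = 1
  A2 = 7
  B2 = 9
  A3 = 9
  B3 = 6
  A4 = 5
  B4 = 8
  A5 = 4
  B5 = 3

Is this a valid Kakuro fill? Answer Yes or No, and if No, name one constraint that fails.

No — the across run A4–B4 sums to 13, not 7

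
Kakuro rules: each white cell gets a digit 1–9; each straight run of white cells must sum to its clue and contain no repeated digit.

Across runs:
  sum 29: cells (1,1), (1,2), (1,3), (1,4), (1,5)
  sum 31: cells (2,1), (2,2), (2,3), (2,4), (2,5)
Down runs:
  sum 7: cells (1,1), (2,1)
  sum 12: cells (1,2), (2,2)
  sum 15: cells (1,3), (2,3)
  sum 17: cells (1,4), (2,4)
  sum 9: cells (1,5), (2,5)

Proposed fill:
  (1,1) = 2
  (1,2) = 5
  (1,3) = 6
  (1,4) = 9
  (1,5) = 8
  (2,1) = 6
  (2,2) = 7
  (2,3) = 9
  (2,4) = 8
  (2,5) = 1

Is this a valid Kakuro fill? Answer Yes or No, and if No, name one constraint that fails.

No — the down run (1,1)–(2,1) sums to 8, not 7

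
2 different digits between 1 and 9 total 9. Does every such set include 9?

No

Counterexample: {1,8} sums to 9 without using 9.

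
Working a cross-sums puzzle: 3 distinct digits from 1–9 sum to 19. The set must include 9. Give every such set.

{2,8,9}; {3,7,9}; {4,6,9}

3 distinct digits from 1–9 sum between 6 and 24.
Keeping only sets containing 9.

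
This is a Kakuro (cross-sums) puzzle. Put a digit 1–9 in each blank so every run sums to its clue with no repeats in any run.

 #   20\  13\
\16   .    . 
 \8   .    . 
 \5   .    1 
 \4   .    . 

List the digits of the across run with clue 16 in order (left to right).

9, 7

16 in 2 cells must be {7,9}; 4 in 2 cells must be {1,3}.
R1C2 = 7: the only remaining digit allowed by both the 16 across and the 13 down.
R3C1 = 5 − 1 = 4 completes the 5 across.
R4C2 = 3: the only remaining digit allowed by both the 4 across and the 13 down.
R1C1 = 16 − 7 = 9 completes the 16 across.
R2C2 = 13 − 11 = 2 completes the 13 down.
R4C1 = 4 − 3 = 1 completes the 4 across.
R2C1 = 8 − 2 = 6 completes the 8 across.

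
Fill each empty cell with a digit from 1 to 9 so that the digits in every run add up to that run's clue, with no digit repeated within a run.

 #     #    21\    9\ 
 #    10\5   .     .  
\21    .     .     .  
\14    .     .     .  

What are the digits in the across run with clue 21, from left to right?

7, 8, 6

Only 4 fits R1C2 under both its across sum 5 and down sum 21.
R1C3 = 5 − 4 = 1 completes the 5 across.
Nothing is forced directly, so branch on R2C2, whose candidates are 8 or 9. If R2C2 = 9: that forces R2C3 = 5, R3C2 = 8, after which R3C3 would have to be in {1,2,4,5} for the 14 across but in {3} for the 9 down — contradiction. So R2C2 = 8.
R2C3 = 6: the only remaining digit allowed by both the 21 across and the 9 down.
R3C2 = 21 − 12 = 9 completes the 21 down.
R3C3 = 9 − 7 = 2 completes the 9 down.
R2C1 = 21 − 14 = 7 completes the 21 across.
R3C1 = 14 − 11 = 3 completes the 14 across.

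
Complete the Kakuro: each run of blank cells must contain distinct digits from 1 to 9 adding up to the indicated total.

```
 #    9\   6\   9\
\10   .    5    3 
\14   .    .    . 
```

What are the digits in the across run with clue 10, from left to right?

2, 5, 3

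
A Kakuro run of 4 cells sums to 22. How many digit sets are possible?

4 distinct digits from 1–9 sum between 10 and 30.

11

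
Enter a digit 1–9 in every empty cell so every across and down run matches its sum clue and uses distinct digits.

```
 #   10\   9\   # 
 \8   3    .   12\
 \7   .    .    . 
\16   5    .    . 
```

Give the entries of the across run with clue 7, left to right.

2 1 4

7 in 3 cells must be {1,2,4}.
R1C2 = 8 − 3 = 5 completes the 8 across.
R2C1 = 10 − 8 = 2 completes the 10 down.
Given what's placed, R2C2 must be 1 to fit the 7 across and 9 down.
R2C3 = 7 − 3 = 4 completes the 7 across.
R3C2 = 9 − 6 = 3 completes the 9 down.
R3C3 = 16 − 8 = 8 completes the 16 across.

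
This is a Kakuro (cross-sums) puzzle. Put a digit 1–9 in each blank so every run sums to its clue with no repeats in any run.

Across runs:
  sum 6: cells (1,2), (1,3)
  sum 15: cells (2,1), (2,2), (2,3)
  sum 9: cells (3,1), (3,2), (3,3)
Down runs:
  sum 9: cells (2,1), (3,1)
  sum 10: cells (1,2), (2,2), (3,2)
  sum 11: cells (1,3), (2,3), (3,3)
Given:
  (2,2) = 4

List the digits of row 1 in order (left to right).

No cell is forced outright now. (1,2) can only be 1 or 5 (the digits allowed by both its 6 across and its 10 down). If (1,2) = 1: that forces (1,3) = 5, (2,3) = 2, (3,2) = 5, after which (3,3) would have to be in {1,3} for the 9 across but in {4} for the 11 down — contradiction. So (1,2) = 5.
(1,3) = 6 − 5 = 1 completes the 6 across.
(3,2) = 10 − 9 = 1 completes the 10 down.
Nothing is forced directly, so branch on (3,3), whose candidates are 2 or 3 or 6. If (3,3) = 3: then (2,3) would have to be in {2,3,5,6,8,9} for the 15 across but in {7} for the 11 down — contradiction. If (3,3) = 6: then (2,3) would have to be in {2,3,5,6,8,9} for the 15 across but in {4} for the 11 down — contradiction. So (3,3) = 2.
(2,3) = 11 − 3 = 8 completes the 11 down.
(3,1) = 9 − 3 = 6 completes the 9 across.
(2,1) = 15 − 12 = 3 completes the 15 across.

5 1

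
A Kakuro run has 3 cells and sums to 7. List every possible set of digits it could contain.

3 distinct digits from 1–9 sum between 6 and 24.
Only one set works: {1,2,4}.

{1,2,4}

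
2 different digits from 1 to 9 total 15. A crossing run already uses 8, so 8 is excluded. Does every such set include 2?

No

The only way to make 15 from 2 distinct digits under that restriction is {6,9}, which does not contain 2.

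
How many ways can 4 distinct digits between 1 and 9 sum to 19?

4 distinct digits from 1–9 sum between 10 and 30.

11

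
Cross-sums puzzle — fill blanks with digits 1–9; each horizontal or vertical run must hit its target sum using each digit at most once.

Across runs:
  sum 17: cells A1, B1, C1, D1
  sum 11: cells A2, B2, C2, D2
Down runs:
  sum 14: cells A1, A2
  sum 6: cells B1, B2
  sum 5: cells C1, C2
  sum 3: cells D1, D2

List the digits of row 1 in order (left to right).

9 5 2 1

11 in 4 cells must be {1,2,3,5}; 3 in 2 cells must be {1,2}.
Only 5 fits A2 under both its across sum 11 and down sum 14.
A1 = 14 − 5 = 9 completes the 14 down.
Nothing is forced directly, so branch on D1, whose candidates are 1 or 2. If D1 = 2: that forces C1 = 1, after which C2 would have to be in {1,2,3} for the 11 across but in {4} for the 5 down — contradiction. So D1 = 1.
D2 = 3 − 1 = 2 completes the 3 down.
B2 = 1: the only remaining digit allowed by both the 11 across and the 6 down.
C2 = 11 − 8 = 3 completes the 11 across.
B1 = 6 − 1 = 5 completes the 6 down.
C1 = 17 − 15 = 2 completes the 17 across.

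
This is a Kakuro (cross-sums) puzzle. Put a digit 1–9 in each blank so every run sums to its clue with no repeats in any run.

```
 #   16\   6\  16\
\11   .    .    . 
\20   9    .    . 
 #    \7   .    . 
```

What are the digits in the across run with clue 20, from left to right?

9 3 8

16 in 2 cells must be {7,9}; 6 in 3 cells must be {1,2,3}.
R1C1 = 16 − 9 = 7 completes the 16 down.
Given what's placed, R2C2 must be 3 to fit the 20 across and 6 down.
R2C3 = 20 − 12 = 8 completes the 20 across.
Given what's placed, R1C2 must be 1 to fit the 11 across and 6 down.
R1C3 = 11 − 8 = 3 completes the 11 across.
R3C2 = 6 − 4 = 2 completes the 6 down.
R3C3 = 7 − 2 = 5 completes the 7 across.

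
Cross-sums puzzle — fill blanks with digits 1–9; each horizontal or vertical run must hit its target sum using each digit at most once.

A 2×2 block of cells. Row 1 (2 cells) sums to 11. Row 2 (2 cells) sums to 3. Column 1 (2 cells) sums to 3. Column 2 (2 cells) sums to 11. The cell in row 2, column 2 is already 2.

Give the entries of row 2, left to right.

1 2

3 in 2 cells must be {1,2}.
(1,1) = 2: only digit in both the 11-across and 3-down candidate sets.
(1,2) = 11 − 2 = 9 completes the 11 across.
(2,1) = 3 − 2 = 1 completes the 3 across.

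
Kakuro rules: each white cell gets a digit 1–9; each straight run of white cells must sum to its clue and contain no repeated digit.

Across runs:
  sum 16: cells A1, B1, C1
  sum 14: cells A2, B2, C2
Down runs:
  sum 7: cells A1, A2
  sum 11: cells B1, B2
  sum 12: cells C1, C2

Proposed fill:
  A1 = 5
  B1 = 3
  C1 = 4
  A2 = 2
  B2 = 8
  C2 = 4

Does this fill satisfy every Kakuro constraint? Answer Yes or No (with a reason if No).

No — the across run A1–C1 sums to 12, not 16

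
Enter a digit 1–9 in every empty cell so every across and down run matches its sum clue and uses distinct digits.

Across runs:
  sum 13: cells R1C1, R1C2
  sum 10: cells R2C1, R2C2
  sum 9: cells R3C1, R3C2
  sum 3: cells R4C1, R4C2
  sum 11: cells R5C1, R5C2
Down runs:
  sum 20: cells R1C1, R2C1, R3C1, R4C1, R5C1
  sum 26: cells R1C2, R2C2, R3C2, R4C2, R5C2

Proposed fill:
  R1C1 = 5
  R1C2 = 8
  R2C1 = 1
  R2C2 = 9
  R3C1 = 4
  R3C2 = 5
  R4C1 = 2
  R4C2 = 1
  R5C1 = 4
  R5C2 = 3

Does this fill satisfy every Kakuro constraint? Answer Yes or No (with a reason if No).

No — the down run R1C1–R5C1 sums to 16, not 20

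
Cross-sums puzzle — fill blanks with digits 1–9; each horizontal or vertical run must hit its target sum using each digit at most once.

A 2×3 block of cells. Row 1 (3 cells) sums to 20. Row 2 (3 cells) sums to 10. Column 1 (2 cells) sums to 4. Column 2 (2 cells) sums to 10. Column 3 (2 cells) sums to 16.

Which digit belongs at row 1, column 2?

8

4 in 2 cells must be {1,3}; 16 in 2 cells must be {7,9}.
The 20 across and the 4 down share only 3, so (1,1) = 3.
Given what's placed, (1,3) must be 9 to fit the 20 across and 16 down.
(2,1) = 4 − 3 = 1 completes the 4 down.
(2,3) = 16 − 9 = 7 completes the 16 down.
(1,2) = 20 − 12 = 8 completes the 20 across.
(2,2) = 10 − 8 = 2 completes the 10 across.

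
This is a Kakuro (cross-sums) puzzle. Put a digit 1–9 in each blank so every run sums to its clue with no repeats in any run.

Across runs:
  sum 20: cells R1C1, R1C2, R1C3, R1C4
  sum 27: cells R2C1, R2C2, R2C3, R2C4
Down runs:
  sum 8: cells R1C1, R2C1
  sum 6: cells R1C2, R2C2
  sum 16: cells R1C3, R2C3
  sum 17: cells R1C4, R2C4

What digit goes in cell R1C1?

2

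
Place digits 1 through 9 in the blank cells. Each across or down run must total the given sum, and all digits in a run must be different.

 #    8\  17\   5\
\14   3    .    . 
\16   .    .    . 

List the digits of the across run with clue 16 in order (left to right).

17 in 2 cells must be {8,9}.
R1C2 = 9: the only remaining digit allowed by both the 14 across and the 17 down.
R1C3 = 14 − 12 = 2 completes the 14 across.
R2C1 = 8 − 3 = 5 completes the 8 down.
R2C2 = 17 − 9 = 8 completes the 17 down.
R2C3 = 16 − 13 = 3 completes the 16 across.

5 8 3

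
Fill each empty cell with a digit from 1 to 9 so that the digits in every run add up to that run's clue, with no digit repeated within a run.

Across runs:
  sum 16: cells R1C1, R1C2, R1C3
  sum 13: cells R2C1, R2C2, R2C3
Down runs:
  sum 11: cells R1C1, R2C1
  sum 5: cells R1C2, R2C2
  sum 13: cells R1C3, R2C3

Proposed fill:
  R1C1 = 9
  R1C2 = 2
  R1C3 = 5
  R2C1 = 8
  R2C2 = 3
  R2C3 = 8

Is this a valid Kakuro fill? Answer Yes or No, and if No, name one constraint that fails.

No — the across run R2C1–R2C3 sums to 19, not 13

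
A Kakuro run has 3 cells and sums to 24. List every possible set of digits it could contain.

{7,8,9}

3 distinct digits from 1–9 sum between 6 and 24.
Only one set works: {7,8,9}.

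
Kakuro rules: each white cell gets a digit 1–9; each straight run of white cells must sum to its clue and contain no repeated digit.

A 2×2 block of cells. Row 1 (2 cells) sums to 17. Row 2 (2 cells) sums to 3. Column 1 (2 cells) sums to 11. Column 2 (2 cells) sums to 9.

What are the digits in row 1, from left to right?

17 in 2 cells must be {8,9}; 3 in 2 cells must be {1,2}.
The 17 across and the 9 down share only 8, so (1,2) = 8.
The 3 across and the 11 down share only 2, so (2,1) = 2.
(2,2) = 3 − 2 = 1 completes the 3 across.
(1,1) = 17 − 8 = 9 completes the 17 across.

9, 8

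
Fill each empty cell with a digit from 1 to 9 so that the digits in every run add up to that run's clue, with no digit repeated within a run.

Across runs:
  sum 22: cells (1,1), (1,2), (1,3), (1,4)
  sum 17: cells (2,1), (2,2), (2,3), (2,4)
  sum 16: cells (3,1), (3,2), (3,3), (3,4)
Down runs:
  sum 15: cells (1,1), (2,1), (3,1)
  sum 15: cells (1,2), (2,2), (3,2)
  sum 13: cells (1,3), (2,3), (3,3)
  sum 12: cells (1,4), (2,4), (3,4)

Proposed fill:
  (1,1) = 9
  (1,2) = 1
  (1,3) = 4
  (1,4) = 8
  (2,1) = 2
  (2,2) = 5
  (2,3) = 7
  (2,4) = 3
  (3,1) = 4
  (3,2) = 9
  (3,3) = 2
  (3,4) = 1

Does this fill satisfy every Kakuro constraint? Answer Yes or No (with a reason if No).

Across: 9+1+4+8=22; 2+5+7+3=17; 4+9+2+1=16. Down: 9+2+4=15; 1+5+9=15; 4+7+2=13; 8+3+1=12. No digit repeats within any run.

Yes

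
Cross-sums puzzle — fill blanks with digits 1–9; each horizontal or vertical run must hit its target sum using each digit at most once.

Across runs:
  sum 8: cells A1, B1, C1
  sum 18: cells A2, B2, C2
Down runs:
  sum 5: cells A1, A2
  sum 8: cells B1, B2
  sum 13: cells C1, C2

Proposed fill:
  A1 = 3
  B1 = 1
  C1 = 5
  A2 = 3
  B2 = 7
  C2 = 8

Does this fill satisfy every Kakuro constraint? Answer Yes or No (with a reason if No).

No — the across run A1–C1 sums to 9, not 8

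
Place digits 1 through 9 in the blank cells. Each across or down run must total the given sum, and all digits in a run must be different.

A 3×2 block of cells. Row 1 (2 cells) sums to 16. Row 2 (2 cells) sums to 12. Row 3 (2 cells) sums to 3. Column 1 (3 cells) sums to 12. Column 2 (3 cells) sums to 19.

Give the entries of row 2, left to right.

4 8

16 in 2 cells must be {7,9}; 3 in 2 cells must be {1,2}.
The 3 across and the 19 down share only 2, so (3,2) = 2.
Given what's placed, (1,2) must be 9 to fit the 16 across and 19 down.
(2,2) = 19 − 11 = 8 completes the 19 down.
(3,1) = 3 − 2 = 1 completes the 3 across.
(1,1) = 16 − 9 = 7 completes the 16 across.
(2,1) = 12 − 8 = 4 completes the 12 across.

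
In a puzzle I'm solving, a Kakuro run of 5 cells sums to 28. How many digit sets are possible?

9

5 distinct digits from 1–9 sum between 15 and 35.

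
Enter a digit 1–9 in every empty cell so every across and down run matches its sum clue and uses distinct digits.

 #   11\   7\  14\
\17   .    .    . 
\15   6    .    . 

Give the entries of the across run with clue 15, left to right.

R1C1 = 11 − 6 = 5 completes the 11 down.
Nothing is forced directly, so branch on R2C3, whose candidates are 5 or 8. If R2C3 = 8: then R1C3 would have to be in {3,4,8,9} for the 17 across but in {6} for the 14 down — contradiction. So R2C3 = 5.
R1C3 = 14 − 5 = 9 completes the 14 down.
R2C2 = 15 − 11 = 4 completes the 15 across.
R1C2 = 17 − 14 = 3 completes the 17 across.

6 4 5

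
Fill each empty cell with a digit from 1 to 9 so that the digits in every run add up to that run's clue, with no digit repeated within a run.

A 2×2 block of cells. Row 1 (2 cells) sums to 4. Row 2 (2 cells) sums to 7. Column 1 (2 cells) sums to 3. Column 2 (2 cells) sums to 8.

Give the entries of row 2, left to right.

2 5

4 in 2 cells must be {1,3}; 3 in 2 cells must be {1,2}.
The 4 across and the 3 down share only 1, so (1,1) = 1.
(1,2) = 4 − 1 = 3 completes the 4 across.
(2,1) = 3 − 1 = 2 completes the 3 down.
(2,2) = 7 − 2 = 5 completes the 7 across.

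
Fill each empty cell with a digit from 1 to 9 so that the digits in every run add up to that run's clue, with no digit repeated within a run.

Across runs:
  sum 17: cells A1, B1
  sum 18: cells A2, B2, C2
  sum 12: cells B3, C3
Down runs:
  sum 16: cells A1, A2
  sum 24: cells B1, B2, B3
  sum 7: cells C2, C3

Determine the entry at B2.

17 in 2 cells must be {8,9}; 16 in 2 cells must be {7,9}; 24 in 3 cells must be {7,8,9}.
The 17 across and the 16 down share only 9, so A1 = 9.
B1 = 17 − 9 = 8 completes the 17 across.
A2 = 16 − 9 = 7 completes the 16 down.
B2 = 9: the only remaining digit allowed by both the 18 across and the 24 down.
C2 = 18 − 16 = 2 completes the 18 across.
B3 = 24 − 17 = 7 completes the 24 down.
C3 = 12 − 7 = 5 completes the 12 across.

9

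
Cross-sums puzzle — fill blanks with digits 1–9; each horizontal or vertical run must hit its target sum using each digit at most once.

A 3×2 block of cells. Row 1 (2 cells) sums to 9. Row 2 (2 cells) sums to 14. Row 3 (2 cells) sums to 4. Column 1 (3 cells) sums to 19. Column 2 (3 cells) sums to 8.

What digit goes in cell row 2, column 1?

4 in 2 cells must be {1,3}.
The 14 across and the 8 down share only 5, so (2,2) = 5.
The 4 across and the 19 down share only 3, so (3,1) = 3.
(3,2) = 4 − 3 = 1 completes the 4 across.
(1,1) = 7: the only remaining digit allowed by both the 9 across and the 19 down.
(1,2) = 9 − 7 = 2 completes the 9 across.
(2,1) = 14 − 5 = 9 completes the 14 across.

9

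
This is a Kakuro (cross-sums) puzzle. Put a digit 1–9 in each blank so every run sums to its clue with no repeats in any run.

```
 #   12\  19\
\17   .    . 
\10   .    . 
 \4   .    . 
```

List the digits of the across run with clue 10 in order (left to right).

3, 7

17 in 2 cells must be {8,9}; 4 in 2 cells must be {1,3}.
The 4 across and the 19 down share only 3, so R3C2 = 3.
Given what's placed, R1C2 must be 9 to fit the 17 across and 19 down.
R2C2 = 19 − 12 = 7 completes the 19 down.
R3C1 = 4 − 3 = 1 completes the 4 across.
R1C1 = 17 − 9 = 8 completes the 17 across.
R2C1 = 10 − 7 = 3 completes the 10 across.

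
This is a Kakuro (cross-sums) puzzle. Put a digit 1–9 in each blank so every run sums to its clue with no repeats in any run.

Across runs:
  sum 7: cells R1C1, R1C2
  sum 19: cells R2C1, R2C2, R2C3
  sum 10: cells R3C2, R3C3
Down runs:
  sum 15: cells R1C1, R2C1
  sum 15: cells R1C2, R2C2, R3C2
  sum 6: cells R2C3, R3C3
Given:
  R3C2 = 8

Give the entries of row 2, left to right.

9, 6, 4

R1C1 = 6: only digit in both the 7-across and 15-down candidate sets.
R1C2 = 7 − 6 = 1 completes the 7 across.
R2C1 = 15 − 6 = 9 completes the 15 down.
R2C2 = 15 − 9 = 6 completes the 15 down.
R2C3 = 19 − 15 = 4 completes the 19 across.
R3C3 = 10 − 8 = 2 completes the 10 across.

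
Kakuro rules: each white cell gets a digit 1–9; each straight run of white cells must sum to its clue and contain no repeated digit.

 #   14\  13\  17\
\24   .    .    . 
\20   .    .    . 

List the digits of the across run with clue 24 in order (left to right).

9 7 8

24 in 3 cells must be {7,8,9}; 17 in 2 cells must be {8,9}.
Nothing is forced directly, so branch on R1C1, whose candidates are 8 or 9. If R1C1 = 8: that forces R1C3 = 9, R2C1 = 6, after which R2C3 would have to be in {5,9} for the 20 across but in {8} for the 17 down — contradiction. So R1C1 = 9.
Given what's placed, R1C3 must be 8 to fit the 24 across and 17 down.
R2C1 = 14 − 9 = 5 completes the 14 down.
R2C3 = 17 − 8 = 9 completes the 17 down.
R1C2 = 24 − 17 = 7 completes the 24 across.
R2C2 = 20 − 14 = 6 completes the 20 across.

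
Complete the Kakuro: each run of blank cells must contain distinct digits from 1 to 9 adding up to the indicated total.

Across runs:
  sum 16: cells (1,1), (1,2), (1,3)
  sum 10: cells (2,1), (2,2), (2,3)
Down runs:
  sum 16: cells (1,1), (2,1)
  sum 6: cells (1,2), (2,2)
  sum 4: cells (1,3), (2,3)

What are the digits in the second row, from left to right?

7 2 1

16 in 2 cells must be {7,9}; 4 in 2 cells must be {1,3}.
The 10 across and the 16 down share only 7, so (2,1) = 7.
Given what's placed, (2,3) must be 1 to fit the 10 across and 4 down.
(1,1) = 16 − 7 = 9 completes the 16 down.
(1,3) = 4 − 1 = 3 completes the 4 down.
(2,2) = 10 − 8 = 2 completes the 10 across.
(1,2) = 16 − 12 = 4 completes the 16 across.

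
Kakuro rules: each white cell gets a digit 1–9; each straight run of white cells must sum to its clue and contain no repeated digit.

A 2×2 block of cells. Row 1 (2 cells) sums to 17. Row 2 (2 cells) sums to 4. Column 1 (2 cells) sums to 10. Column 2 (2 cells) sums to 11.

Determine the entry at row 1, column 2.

17 in 2 cells must be {8,9}; 4 in 2 cells must be {1,3}.
The 4 across and the 11 down share only 3, so (2,2) = 3.
(1,2) = 11 − 3 = 8 completes the 11 down.
(2,1) = 4 − 3 = 1 completes the 4 across.
(1,1) = 17 − 8 = 9 completes the 17 across.

8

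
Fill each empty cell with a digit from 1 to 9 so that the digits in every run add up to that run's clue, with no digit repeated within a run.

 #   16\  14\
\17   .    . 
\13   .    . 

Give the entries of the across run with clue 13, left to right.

7 6

17 in 2 cells must be {8,9}; 16 in 2 cells must be {7,9}.
The 17 across and the 16 down share only 9, so R1C1 = 9.
R1C2 = 17 − 9 = 8 completes the 17 across.
R2C1 = 16 − 9 = 7 completes the 16 down.
R2C2 = 13 − 7 = 6 completes the 13 across.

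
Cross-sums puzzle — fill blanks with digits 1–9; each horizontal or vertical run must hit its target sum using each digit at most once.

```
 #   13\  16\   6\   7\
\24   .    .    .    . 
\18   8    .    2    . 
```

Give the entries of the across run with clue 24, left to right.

5, 9, 4, 6

16 in 2 cells must be {7,9}.
R1C1 = 13 − 8 = 5 completes the 13 down.
R1C3 = 6 − 2 = 4 completes the 6 down.
R1C4 = 6: the only remaining digit allowed by both the 24 across and the 7 down.
Given what's placed, R2C2 must be 7 to fit the 18 across and 16 down.
R2C4 = 18 − 17 = 1 completes the 18 across.
R1C2 = 24 − 15 = 9 completes the 24 across.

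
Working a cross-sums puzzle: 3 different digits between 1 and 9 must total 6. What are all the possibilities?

3 distinct digits from 1–9 sum between 6 and 24.
Only one set works: {1,2,3}.

{1,2,3}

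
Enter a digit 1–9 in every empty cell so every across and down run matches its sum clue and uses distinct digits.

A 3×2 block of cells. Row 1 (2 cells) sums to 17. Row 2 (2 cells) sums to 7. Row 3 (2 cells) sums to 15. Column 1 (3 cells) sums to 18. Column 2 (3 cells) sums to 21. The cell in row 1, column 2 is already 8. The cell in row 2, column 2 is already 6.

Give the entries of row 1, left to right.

9, 8

17 in 2 cells must be {8,9}.
(1,1) = 17 − 8 = 9 completes the 17 across.
(2,1) = 7 − 6 = 1 completes the 7 across.
(3,1) = 18 − 10 = 8 completes the 18 down.
(3,2) = 15 − 8 = 7 completes the 15 across.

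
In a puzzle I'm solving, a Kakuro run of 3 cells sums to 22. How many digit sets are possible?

2

3 distinct digits from 1–9 sum between 6 and 24.
Enumerating: {5,8,9}, {6,7,9}.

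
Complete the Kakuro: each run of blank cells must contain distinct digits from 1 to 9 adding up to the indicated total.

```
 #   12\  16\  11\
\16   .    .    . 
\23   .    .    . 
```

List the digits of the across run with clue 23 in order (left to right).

8 9 6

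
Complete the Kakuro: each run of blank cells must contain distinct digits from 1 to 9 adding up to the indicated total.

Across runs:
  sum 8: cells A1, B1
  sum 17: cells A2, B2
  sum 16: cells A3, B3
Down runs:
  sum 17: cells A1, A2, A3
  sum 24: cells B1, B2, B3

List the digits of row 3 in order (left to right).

17 in 2 cells must be {8,9}; 16 in 2 cells must be {7,9}; 24 in 3 cells must be {7,8,9}.
The 8 across and the 24 down share only 7, so B1 = 7.
Given what's placed, B3 must be 9 to fit the 16 across and 24 down.
A1 = 8 − 7 = 1 completes the 8 across.
A2 = 9: the only remaining digit allowed by both the 17 across and the 17 down.
B2 = 17 − 9 = 8 completes the 17 across.
A3 = 16 − 9 = 7 completes the 16 across.

7, 9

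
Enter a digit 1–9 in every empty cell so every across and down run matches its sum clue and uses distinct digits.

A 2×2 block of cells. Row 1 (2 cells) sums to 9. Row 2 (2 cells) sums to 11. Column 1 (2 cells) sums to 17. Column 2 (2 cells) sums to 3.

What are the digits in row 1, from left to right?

8, 1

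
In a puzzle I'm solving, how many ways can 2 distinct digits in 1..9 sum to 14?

2

2 distinct digits from 1–9 sum between 3 and 17.
Enumerating: {5,9}, {6,8}.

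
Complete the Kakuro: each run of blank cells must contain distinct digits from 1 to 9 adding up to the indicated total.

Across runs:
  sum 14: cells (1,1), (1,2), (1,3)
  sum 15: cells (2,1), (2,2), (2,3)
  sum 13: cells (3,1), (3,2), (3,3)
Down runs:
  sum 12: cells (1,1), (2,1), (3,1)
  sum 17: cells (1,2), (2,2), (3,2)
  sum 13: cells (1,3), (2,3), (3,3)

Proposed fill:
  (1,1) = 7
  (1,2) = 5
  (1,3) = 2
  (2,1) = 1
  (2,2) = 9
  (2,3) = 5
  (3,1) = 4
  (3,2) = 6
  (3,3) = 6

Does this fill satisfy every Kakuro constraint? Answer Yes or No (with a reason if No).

No — the across run (3,1)–(3,3) sums to 16, not 13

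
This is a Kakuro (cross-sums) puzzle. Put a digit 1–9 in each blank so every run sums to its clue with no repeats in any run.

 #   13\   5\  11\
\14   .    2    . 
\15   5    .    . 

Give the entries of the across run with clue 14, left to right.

R1C1 = 13 − 5 = 8 completes the 13 down.
R1C3 = 14 − 10 = 4 completes the 14 across.
R2C2 = 5 − 2 = 3 completes the 5 down.
R2C3 = 15 − 8 = 7 completes the 15 across.

8, 2, 4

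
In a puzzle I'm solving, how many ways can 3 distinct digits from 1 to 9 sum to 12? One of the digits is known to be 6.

3 distinct digits from 1–9 sum between 6 and 24.
Keeping only sets containing 6.
Enumerating: {1,5,6}, {2,4,6}.

2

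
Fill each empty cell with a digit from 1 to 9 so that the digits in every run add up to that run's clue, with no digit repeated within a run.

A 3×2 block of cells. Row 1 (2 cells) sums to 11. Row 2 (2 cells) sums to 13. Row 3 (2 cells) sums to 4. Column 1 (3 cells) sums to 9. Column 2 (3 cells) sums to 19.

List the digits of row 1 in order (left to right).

4 in 2 cells must be {1,3}.
The 4 across and the 19 down share only 3, so (3,2) = 3.
(3,1) = 4 − 3 = 1 completes the 4 across.
Nothing is forced directly, so branch on (1,2), whose candidates are 7 or 9. If (1,2) = 7: then (1,1) would have to be in {4} for the 11 across but in {2,3,5,6} for the 9 down — contradiction. So (1,2) = 9.
(1,1) = 11 − 9 = 2 completes the 11 across.
(2,1) = 9 − 3 = 6 completes the 9 down.
(2,2) = 13 − 6 = 7 completes the 13 across.

2, 9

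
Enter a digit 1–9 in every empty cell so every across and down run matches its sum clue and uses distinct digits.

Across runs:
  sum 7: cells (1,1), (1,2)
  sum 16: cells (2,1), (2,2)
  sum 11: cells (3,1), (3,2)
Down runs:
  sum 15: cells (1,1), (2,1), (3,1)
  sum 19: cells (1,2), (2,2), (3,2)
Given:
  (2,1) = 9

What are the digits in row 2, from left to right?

16 in 2 cells must be {7,9}.
(2,2) = 16 − 9 = 7 completes the 16 across.
Nothing is forced directly, so branch on (1,2), whose candidates are 3 or 4. If (1,2) = 4: then (1,1) would have to be in {3} for the 7 across but in {1,2,4,5} for the 15 down — contradiction. So (1,2) = 3.
(1,1) = 7 − 3 = 4 completes the 7 across.
(3,1) = 15 − 13 = 2 completes the 15 down.
(3,2) = 11 − 2 = 9 completes the 11 across.

9 7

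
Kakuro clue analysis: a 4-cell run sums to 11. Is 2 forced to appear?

Yes

The only way to make 11 from 4 distinct digits is {1,2,3,5}, which contains 2.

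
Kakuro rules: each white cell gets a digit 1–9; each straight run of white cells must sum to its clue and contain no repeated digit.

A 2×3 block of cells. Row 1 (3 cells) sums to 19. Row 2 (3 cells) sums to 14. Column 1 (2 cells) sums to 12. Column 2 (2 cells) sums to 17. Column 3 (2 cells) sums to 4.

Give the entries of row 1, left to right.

17 in 2 cells must be {8,9}; 4 in 2 cells must be {1,3}.
The 19 across and the 4 down share only 3, so (1,3) = 3.
(2,3) = 4 − 3 = 1 completes the 4 down.
Given what's placed, (1,2) must be 9 to fit the 19 across and 17 down.
(2,2) = 17 − 9 = 8 completes the 17 down.
(1,1) = 19 − 12 = 7 completes the 19 across.
(2,1) = 14 − 9 = 5 completes the 14 across.

7 9 3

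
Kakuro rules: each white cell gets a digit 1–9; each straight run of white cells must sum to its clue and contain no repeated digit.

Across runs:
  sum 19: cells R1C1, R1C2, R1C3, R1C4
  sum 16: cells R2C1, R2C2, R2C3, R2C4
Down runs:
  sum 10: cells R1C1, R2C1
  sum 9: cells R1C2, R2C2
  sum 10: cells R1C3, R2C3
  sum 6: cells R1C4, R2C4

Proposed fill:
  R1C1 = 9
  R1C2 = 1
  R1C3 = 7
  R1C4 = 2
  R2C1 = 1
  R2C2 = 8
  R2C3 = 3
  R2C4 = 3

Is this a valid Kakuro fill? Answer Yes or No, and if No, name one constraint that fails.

No — the across run R2C1–R2C4 sums to 15, not 16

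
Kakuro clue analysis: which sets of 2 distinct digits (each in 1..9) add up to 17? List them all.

2 distinct digits from 1–9 sum between 3 and 17.
Only one set works: {8,9}.

{8,9}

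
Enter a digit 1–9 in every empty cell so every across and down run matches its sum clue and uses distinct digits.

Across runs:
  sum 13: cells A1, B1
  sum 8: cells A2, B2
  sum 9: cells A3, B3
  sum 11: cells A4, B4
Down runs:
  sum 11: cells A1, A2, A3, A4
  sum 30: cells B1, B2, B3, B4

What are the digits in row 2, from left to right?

11 in 4 cells must be {1,2,3,5}; 30 in 4 cells must be {6,7,8,9}.
Only 5 fits A1 under both its across sum 13 and down sum 11.
B1 = 13 − 5 = 8 completes the 13 across.
Nothing is forced directly, so branch on A4, whose candidates are 2 or 3. If A4 = 3: then B4 would have to be in {8} for the 11 across but in {6,7,9} for the 30 down — contradiction. So A4 = 2.
B4 = 11 − 2 = 9 completes the 11 across.
No cell is forced outright now. A2 can only be 1 or 3 (the digits allowed by both its 8 across and its 11 down). If A2 = 3: then B2 would have to be in {5} for the 8 across but in {6,7} for the 30 down — contradiction. So A2 = 1.
B2 = 8 − 1 = 7 completes the 8 across.

1 7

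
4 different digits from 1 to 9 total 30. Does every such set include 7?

Yes

The only way to make 30 from 4 distinct digits is {6,7,8,9}, which contains 7.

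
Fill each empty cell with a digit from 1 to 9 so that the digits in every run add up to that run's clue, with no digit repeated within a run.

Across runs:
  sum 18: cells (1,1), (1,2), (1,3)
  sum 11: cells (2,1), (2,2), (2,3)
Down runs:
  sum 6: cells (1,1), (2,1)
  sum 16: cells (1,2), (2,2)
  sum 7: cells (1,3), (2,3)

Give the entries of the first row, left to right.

5 9 4

16 in 2 cells must be {7,9}.
The 11 across and the 16 down share only 7, so (2,2) = 7.
(1,2) = 16 − 7 = 9 completes the 16 down.
Given what's placed, (2,1) must be 1 to fit the 11 across and 6 down.
(2,3) = 11 − 8 = 3 completes the 11 across.
(1,1) = 6 − 1 = 5 completes the 6 down.
(1,3) = 18 − 14 = 4 completes the 18 across.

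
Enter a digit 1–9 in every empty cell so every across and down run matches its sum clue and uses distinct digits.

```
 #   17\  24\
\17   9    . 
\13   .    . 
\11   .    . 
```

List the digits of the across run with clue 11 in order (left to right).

17 in 2 cells must be {8,9}; 24 in 3 cells must be {7,8,9}.
R1C2 = 17 − 9 = 8 completes the 17 across.
Nothing is forced directly, so branch on R2C2, whose candidates are 7 or 9. If R2C2 = 9: then R2C1 would have to be in {4} for the 13 across but in {1,2,3,5,6,7} for the 17 down — contradiction. So R2C2 = 7.
R2C1 = 13 − 7 = 6 completes the 13 across.
R3C1 = 17 − 15 = 2 completes the 17 down.
R3C2 = 11 − 2 = 9 completes the 11 across.

2, 9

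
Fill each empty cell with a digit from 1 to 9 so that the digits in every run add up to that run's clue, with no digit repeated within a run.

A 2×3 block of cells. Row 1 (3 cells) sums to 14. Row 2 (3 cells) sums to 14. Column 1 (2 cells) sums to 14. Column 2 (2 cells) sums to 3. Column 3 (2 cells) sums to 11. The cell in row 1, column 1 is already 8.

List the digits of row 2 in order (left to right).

6, 1, 7

3 in 2 cells must be {1,2}.
(2,1) = 14 − 8 = 6 completes the 14 down.
(2,2) = 1: the only remaining digit allowed by both the 14 across and the 3 down.
(2,3) = 14 − 7 = 7 completes the 14 across.
(1,2) = 3 − 1 = 2 completes the 3 down.
(1,3) = 14 − 10 = 4 completes the 14 across.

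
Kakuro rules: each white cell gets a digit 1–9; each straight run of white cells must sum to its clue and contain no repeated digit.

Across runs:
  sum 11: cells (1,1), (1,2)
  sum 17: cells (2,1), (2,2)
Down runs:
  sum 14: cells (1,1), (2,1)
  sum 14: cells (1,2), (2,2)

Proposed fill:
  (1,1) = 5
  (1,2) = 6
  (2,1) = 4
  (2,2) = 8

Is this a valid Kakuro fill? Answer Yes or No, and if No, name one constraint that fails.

No — the across run (2,1)–(2,2) sums to 12, not 17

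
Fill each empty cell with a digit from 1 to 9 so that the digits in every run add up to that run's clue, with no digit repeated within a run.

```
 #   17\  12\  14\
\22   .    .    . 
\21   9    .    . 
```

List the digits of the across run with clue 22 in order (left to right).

8 5 9

17 in 2 cells must be {8,9}.
R1C1 = 17 − 9 = 8 completes the 17 down.
Nothing is forced directly, so branch on R2C3, whose candidates are 5 or 8. If R2C3 = 8: then R1C3 would have to be in {5,9} for the 22 across but in {6} for the 14 down — contradiction. So R2C3 = 5.
R1C3 = 14 − 5 = 9 completes the 14 down.
R2C2 = 21 − 14 = 7 completes the 21 across.
R1C2 = 22 − 17 = 5 completes the 22 across.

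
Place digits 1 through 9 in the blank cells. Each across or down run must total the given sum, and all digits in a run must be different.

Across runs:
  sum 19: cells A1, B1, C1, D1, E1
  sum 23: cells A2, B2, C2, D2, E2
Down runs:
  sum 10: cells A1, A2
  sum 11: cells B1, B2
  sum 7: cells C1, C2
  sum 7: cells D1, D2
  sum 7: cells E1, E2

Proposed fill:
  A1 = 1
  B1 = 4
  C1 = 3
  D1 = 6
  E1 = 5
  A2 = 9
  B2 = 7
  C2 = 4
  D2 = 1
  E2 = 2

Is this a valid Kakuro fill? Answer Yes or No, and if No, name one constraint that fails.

Yes

Across: 1+4+3+6+5=19; 9+7+4+1+2=23. Down: 1+9=10; 4+7=11; 3+4=7; 6+1=7; 5+2=7. No digit repeats within any run.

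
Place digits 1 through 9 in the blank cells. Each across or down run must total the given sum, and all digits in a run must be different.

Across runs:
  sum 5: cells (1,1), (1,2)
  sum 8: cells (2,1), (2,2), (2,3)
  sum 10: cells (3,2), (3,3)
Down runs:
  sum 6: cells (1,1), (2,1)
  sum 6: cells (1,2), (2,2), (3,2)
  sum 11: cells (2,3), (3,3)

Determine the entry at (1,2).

6 in 3 cells must be {1,2,3}.
Nothing is forced directly, so branch on (1,1), whose candidates are 1 or 2 or 4. If (1,1) = 1: then (1,2) would have to be in {4} for the 5 across but in {1,2,3} for the 6 down — contradiction. If (1,1) = 4: that forces (1,2) = 1, (2,1) = 2, after which (2,2) would have to be in {1,5} for the 8 across but in {2,3} for the 6 down — contradiction. So (1,1) = 2.
(1,2) = 5 − 2 = 3 completes the 5 across.
(2,1) = 6 − 2 = 4 completes the 6 down.
(2,2) = 1: the only remaining digit allowed by both the 8 across and the 6 down.
(2,3) = 8 − 5 = 3 completes the 8 across.
(3,2) = 6 − 4 = 2 completes the 6 down.
(3,3) = 10 − 2 = 8 completes the 10 across.

3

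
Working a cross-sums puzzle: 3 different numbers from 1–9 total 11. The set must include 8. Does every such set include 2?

Yes

The only way to make 11 from 3 distinct digits under that restriction is {1,2,8}, which contains 2.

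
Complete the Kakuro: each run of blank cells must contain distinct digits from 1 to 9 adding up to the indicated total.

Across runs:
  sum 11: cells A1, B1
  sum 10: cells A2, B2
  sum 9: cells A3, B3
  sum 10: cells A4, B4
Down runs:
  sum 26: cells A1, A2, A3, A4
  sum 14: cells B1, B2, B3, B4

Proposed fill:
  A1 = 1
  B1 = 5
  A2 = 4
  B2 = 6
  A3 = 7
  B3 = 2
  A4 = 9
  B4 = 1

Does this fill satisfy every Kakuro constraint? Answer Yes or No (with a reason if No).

No — the down run A1–A4 sums to 21, not 26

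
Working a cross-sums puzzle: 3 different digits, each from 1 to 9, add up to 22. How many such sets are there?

3 distinct digits from 1–9 sum between 6 and 24.
Enumerating: {5,8,9}, {6,7,9}.

2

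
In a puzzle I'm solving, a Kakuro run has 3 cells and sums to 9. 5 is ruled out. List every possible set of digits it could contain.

{1,2,6}; {2,3,4}

3 distinct digits from 1–9 sum between 6 and 24.
Dropping sets that contain 5.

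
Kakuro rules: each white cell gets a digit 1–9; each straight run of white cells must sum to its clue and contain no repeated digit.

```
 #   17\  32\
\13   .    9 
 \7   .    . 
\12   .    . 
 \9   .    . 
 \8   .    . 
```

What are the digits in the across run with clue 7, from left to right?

3 4

R1C1 = 13 − 9 = 4 completes the 13 across.
Nothing is forced directly, so branch on R3C1, whose candidates are 3 or 7. If R3C1 = 3: then R3C2 would have to be in {9} for the 12 across but in {2,3,4,5,6,7,8} for the 32 down — contradiction. So R3C1 = 7.
R3C2 = 12 − 7 = 5 completes the 12 across.
Nothing is forced directly, so branch on R2C1, whose candidates are 1 or 2 or 3. If R2C1 = 1: that forces R2C2 = 6, after which R5C2 would have to be in {1,2,3,5,6,7} for the 8 across but in {4,8} for the 32 down — contradiction. If R2C1 = 2: then R2C2 would have to be in {5} for the 7 across but in {3,4,6,7,8} for the 32 down — contradiction. So R2C1 = 3.
R2C2 = 7 − 3 = 4 completes the 7 across.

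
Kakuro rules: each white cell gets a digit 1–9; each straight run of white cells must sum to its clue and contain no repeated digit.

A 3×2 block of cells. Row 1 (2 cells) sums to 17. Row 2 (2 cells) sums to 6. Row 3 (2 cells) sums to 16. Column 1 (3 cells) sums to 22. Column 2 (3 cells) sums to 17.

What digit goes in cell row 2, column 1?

17 in 2 cells must be {8,9}; 16 in 2 cells must be {7,9}.
The 6 across and the 22 down share only 5, so (2,1) = 5.
(2,2) = 6 − 5 = 1 completes the 6 across.
Given what's placed, (3,1) must be 9 to fit the 16 across and 22 down.
(3,2) = 16 − 9 = 7 completes the 16 across.
(1,1) = 22 − 14 = 8 completes the 22 down.
(1,2) = 17 − 8 = 9 completes the 17 across.

5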